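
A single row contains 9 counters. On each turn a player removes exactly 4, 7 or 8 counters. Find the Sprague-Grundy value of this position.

Build the Grundy sequence with g(k) = mex{g(k−s) : s ∈ {4, 7, 8}, s ≤ k}:
k:     0  1  2  3  4  5  6  7  8  9
g(k):  0  0  0  0  1  1  1  1  2  2
So g(9) = 2.

2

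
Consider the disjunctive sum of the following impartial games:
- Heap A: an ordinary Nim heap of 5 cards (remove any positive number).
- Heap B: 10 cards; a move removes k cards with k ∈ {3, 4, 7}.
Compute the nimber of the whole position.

5

Heap A is a plain Nim heap of size 5, so its Grundy value is 5.
Build the Grundy sequence for heap B with g(k) = mex{g(k−s) : s ∈ {3, 4, 7}, s ≤ k}:
g(0) = mex{} = 0
g(1) = mex{} = 0
g(2) = mex{} = 0
g(3) = mex{0} = 1
g(4) = mex{0} = 1
g(5) = mex{0} = 1
g(6) = mex{0,1} = 2
g(7) = mex{0,1} = 2
g(8) = mex{0,1} = 2
g(9) = mex{0,1,2} = 3
g(10) = mex{1,2} = 0
So g(10) = 0.
By the Sprague-Grundy theorem, the Grundy value of a sum of independent games is the XOR of the component values.
Combined value = 5 XOR 0 = 5.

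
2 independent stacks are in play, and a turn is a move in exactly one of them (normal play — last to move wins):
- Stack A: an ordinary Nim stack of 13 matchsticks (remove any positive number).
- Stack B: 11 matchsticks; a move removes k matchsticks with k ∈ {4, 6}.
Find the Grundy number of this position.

Stack A is a plain Nim stack of size 13, so its Grundy value is 13.
For stack B, compute g(0), g(1), … with moves {4, 6}:
k:     0  1  2  3  4  5  6  7  8  9 10 11
g(k):  0  0  0  0  1  1  1  1  2  2  0  0
So g(11) = 0.
The value of a disjunctive sum is the nim-sum of the parts.
Combined value = 13 ⊕ 0 = 13.

13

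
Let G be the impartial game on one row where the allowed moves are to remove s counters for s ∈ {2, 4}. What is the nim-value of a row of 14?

1

Compute g(0), g(1), … for moves {2, 4}:
g(0) = mex{} = 0
g(1) = mex{} = 0
g(2) = mex{0} = 1
g(3) = mex{0} = 1
g(4) = mex{0,1} = 2
g(5) = mex{0,1} = 2
g(6) = mex{1,2} = 0
g(7) = mex{1,2} = 0
g(8) = mex{0,2} = 1
g(9) = mex{0,2} = 1
g(10) = mex{0,1} = 2
g(11) = mex{0,1} = 2
g(12) = mex{1,2} = 0
g(13) = mex{1,2} = 0
g(14) = mex{0,2} = 1
So g(14) = 1.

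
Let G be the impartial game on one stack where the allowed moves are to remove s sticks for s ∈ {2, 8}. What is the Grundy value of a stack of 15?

0

Compute g(0), g(1), … for moves {2, 8}:
k:     0  1  2  3  4  5  6  7  8  9 10 11 12 13 14 15
g(k):  0  0  1  1  0  0  1  1  2  2  0  0  1  1  0  0
So g(15) = 0.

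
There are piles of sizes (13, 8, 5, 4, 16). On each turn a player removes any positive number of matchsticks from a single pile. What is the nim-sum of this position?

Nim-sum: 13 XOR 8 XOR 5 XOR 4 XOR 16 = 20.

20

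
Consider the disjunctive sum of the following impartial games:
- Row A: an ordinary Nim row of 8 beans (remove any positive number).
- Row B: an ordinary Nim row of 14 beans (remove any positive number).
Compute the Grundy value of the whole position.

6

Row A is a plain Nim row of size 8, so its Grundy value is 8.
Row B is a plain Nim row of size 14, so its Grundy value is 14.
By the Sprague-Grundy theorem, the Grundy value of a sum of independent games is the XOR of the component values.
Combined value = 8 ⊕ 14 = 6.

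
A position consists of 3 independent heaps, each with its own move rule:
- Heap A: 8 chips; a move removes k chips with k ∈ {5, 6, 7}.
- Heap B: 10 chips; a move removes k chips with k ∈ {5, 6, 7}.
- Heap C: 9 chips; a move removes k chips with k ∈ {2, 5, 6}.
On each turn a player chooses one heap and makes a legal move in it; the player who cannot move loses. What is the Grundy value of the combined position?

1

Grundy values for heap A (subtraction set {5, 6, 7}):
k:     0  1  2  3  4  5  6  7  8
g(k):  0  0  0  0  0  1  1  1  1
So g(8) = 1.
For heap B, compute g(0), g(1), … with moves {5, 6, 7}:
k:     0  1  2  3  4  5  6  7  8  9 10
g(k):  0  0  0  0  0  1  1  1  1  1  2
So g(10) = 2.
For heap C, compute g(0), g(1), … with moves {2, 5, 6}:
g(0) = mex{} = 0
g(1) = mex{} = 0
g(2) = mex{0} = 1
g(3) = mex{0} = 1
g(4) = mex{1} = 0
g(5) = mex{0,1} = 2
g(6) = mex{0} = 1
g(7) = mex{0,1,2} = 3
g(8) = mex{1} = 0
g(9) = mex{0,1,3} = 2
So g(9) = 2.
The value of a disjunctive sum is the nim-sum of the parts.
Combined value = 1 XOR 2 XOR 2 = 1.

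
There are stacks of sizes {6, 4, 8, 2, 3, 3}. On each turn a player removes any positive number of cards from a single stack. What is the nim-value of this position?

8

In binary:
  0110  (6)
  0100  (4)
  1000  (8)
  0010  (2)
  0011  (3)
  0011  (3)
  ----
  1000  (8)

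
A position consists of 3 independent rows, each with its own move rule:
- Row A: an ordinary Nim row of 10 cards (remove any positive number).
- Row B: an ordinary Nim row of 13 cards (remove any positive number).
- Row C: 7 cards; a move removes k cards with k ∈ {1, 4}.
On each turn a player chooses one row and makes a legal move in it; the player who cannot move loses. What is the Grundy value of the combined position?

7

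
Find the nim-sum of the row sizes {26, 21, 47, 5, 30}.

Compute the nim-sum pairwise:
26 XOR 21 = 15
15 XOR 47 = 32
32 XOR 5 = 37
37 XOR 30 = 59

59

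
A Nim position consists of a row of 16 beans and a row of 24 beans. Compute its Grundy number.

Compute the nim-sum pairwise:
16 ^ 24 = 8

8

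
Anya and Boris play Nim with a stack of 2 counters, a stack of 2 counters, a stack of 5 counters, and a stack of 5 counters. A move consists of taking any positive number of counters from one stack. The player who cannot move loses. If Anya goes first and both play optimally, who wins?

Compute the nim-sum pairwise:
2 XOR 2 = 0
0 XOR 5 = 5
5 XOR 5 = 0
The nim-sum is 0, so this is a P-position: the player to move is in a losing position under optimal play; Anya is about to move from it and so loses — Boris wins.

Boris wins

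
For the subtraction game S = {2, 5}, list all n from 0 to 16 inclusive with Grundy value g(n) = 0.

0, 1, 4, 7, 8, 11, 14, 15

Grundy values for subtraction set {2, 5}:
k:     0  1  2  3  4  5  6  7  8  9 10 11 12 13 14 15 16
g(k):  0  0  1  1  0  2  1  0  0  1  1  0  2  1  0  0  1
The P-positions (g = 0) in 0..16 are 0, 1, 4, 7, 8, 11, 14, 15.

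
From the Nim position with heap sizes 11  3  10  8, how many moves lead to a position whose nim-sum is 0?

Write each in binary and XOR column by column:
  1011  (11)
  0011  (3)
  1010  (10)
  1000  (8)
  ----
  1010  (10)
The overall nim-sum is X = 10. A heap of size p has a winning move iff p XOR X < p (reduce it to p XOR X).
  11: 11 XOR 10 = 1 < 11 — winning move (to 1).
  3: 3 XOR 10 = 9 ≥ 3 — no move.
  10: 10 XOR 10 = 0 < 10 — winning move (to 0).
  8: 8 XOR 10 = 2 < 8 — winning move (to 2).
That gives 3 winning moves.

3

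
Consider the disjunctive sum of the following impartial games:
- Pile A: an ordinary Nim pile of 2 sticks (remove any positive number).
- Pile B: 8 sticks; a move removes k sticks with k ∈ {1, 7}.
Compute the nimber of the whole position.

2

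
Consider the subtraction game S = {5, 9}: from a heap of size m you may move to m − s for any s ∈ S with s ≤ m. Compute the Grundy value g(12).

Compute g(0), g(1), … for moves {5, 9}:
g(0) = mex{} = 0
g(1) = mex{} = 0
g(2) = mex{} = 0
g(3) = mex{} = 0
g(4) = mex{} = 0
g(5) = mex{0} = 1
g(6) = mex{0} = 1
g(7) = mex{0} = 1
g(8) = mex{0} = 1
g(9) = mex{0} = 1
g(10) = mex{0,1} = 2
g(11) = mex{0,1} = 2
g(12) = mex{0,1} = 2
So g(12) = 2.

2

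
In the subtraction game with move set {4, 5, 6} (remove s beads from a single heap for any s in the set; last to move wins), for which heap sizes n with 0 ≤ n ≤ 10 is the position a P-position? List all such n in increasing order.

0, 1, 2, 3, 10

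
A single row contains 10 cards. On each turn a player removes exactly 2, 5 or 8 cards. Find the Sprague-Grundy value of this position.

Grundy values for subtraction set {2, 5, 8}:
k:     0  1  2  3  4  5  6  7  8  9 10
g(k):  0  0  1  1  0  2  1  0  2  1  0
So g(10) = 0.

0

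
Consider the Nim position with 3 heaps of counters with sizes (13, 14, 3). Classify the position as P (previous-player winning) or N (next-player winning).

P-position

In binary:
  1101  (13)
  1110  (14)
  0011  (3)
  ----
  0000  (0)
The nim-sum is 0, so this is a P-position: the player to move is in a losing position under optimal play.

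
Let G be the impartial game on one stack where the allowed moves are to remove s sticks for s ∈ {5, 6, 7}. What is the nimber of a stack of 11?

Build the Grundy sequence with g(k) = mex{g(k−s) : s ∈ {5, 6, 7}, s ≤ k}:
k:     0  1  2  3  4  5  6  7  8  9 10 11
g(k):  0  0  0  0  0  1  1  1  1  1  2  2
So g(11) = 2.

2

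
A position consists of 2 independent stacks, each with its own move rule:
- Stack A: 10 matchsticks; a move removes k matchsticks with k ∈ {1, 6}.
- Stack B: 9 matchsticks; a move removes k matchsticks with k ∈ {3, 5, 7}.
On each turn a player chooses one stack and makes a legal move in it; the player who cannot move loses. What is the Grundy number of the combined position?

2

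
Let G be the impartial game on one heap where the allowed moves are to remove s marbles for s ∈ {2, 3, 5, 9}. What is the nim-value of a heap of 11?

2

Grundy values for subtraction set {2, 3, 5, 9}:
g(0) = mex{} = 0
g(1) = mex{} = 0
g(2) = mex{0} = 1
g(3) = mex{0} = 1
g(4) = mex{0,1} = 2
g(5) = mex{0,1} = 2
g(6) = mex{0,1,2} = 3
g(7) = mex{1,2} = 0
g(8) = mex{1,2,3} = 0
g(9) = mex{0,2,3} = 1
g(10) = mex{0,2} = 1
g(11) = mex{0,1,3} = 2
So g(11) = 2.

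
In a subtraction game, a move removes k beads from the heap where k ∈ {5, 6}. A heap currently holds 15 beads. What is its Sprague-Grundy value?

Build the Grundy sequence with g(k) = mex{g(k−s) : s ∈ {5, 6}, s ≤ k}:
k:     0  1  2  3  4  5  6  7  8  9 10 11 12 13 14 15
g(k):  0  0  0  0  0  1  1  1  1  1  2  0  0  0  0  0
So g(15) = 0.

0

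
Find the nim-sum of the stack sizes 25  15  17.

Bitwise XOR of the heap sizes:
  11001  (25)
  01111  (15)
  10001  (17)
  -----
  00111  (7)

7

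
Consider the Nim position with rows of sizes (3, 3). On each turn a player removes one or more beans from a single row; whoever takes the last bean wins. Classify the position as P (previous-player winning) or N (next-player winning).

Compute the nim-sum pairwise:
3 ⊕ 3 = 0
The nim-sum is 0, so this is a P-position: the player to move is in a losing position under optimal play.

P-position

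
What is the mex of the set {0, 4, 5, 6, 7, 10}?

0 is in the set but 1 is not, so the mex is 1.

1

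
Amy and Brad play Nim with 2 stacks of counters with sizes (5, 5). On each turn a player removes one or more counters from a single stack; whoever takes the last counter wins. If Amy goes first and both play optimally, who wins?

Bitwise XOR of the heap sizes:
  101  (5)
  101  (5)
  ---
  000  (0)
The nim-sum is 0, so this is a P-position: the player to move is in a losing position under optimal play; Amy is about to move from it and so loses — Brad wins.

Brad wins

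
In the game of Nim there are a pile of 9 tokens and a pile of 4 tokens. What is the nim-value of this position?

13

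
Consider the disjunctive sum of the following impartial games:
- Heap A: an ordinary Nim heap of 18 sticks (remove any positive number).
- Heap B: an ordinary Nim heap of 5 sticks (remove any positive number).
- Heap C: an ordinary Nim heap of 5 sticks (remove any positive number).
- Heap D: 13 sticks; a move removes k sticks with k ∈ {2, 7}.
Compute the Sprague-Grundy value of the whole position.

18

Heap A is a plain Nim heap of size 18, so its Grundy value is 18.
Heap B is a plain Nim heap of size 5, so its Grundy value is 5.
Heap C is a plain Nim heap of size 5, so its Grundy value is 5.
Grundy values for heap D (subtraction set {2, 7}):
g(0) = mex{} = 0
g(1) = mex{} = 0
g(2) = mex{0} = 1
g(3) = mex{0} = 1
g(4) = mex{1} = 0
g(5) = mex{1} = 0
g(6) = mex{0} = 1
g(7) = mex{0} = 1
g(8) = mex{0,1} = 2
g(9) = mex{1} = 0
g(10) = mex{1,2} = 0
g(11) = mex{0} = 1
g(12) = mex{0} = 1
g(13) = mex{1} = 0
So g(13) = 0.
The value of a disjunctive sum is the nim-sum of the parts.
Combined value = 18 ⊕ 5 ⊕ 5 ⊕ 0 = 18.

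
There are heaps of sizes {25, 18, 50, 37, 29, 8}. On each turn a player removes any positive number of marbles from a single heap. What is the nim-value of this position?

9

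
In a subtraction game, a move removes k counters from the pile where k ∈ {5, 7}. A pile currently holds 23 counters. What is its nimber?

Grundy values for subtraction set {5, 7}:
k:     0  1  2  3  4  5  6  7  8  9 10 11 12 13 14 15 16 17 18 19 20 21 22 23
g(k):  0  0  0  0  0  1  1  1  1  1  2  2  0  0  0  0  0  1  1  1  1  1  2  2
So g(23) = 2.

2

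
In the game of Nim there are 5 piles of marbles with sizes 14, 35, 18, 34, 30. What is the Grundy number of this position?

3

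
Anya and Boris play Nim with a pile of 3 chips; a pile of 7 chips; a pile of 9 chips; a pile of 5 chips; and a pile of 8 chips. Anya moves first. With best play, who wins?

Boris wins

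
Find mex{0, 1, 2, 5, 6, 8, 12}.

3

The values 0, 1, 2 are all present; 3 is the first non-negative integer missing from the set.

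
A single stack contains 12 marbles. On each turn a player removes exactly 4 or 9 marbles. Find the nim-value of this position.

1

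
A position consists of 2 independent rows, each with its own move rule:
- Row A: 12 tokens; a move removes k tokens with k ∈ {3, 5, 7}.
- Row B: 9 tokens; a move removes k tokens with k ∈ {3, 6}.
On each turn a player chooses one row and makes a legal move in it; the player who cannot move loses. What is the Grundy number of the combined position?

For row A, compute g(0), g(1), … with moves {3, 5, 7}:
g(0) = mex{} = 0
g(1) = mex{} = 0
g(2) = mex{} = 0
g(3) = mex{0} = 1
g(4) = mex{0} = 1
g(5) = mex{0} = 1
g(6) = mex{0,1} = 2
g(7) = mex{0,1} = 2
g(8) = mex{0,1} = 2
g(9) = mex{0,1,2} = 3
g(10) = mex{1,2} = 0
g(11) = mex{1,2} = 0
g(12) = mex{1,2,3} = 0
So g(12) = 0.
For row B, compute g(0), g(1), … with moves {3, 6}:
k:     0  1  2  3  4  5  6  7  8  9
g(k):  0  0  0  1  1  1  2  2  2  0
So g(9) = 0.
By the Sprague-Grundy theorem, the Grundy value of a sum of independent games is the XOR of the component values.
Combined value = 0 ⊕ 0 = 0.

0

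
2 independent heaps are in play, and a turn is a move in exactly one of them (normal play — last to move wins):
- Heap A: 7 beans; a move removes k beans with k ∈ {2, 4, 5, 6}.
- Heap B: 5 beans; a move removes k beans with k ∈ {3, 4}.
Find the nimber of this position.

For heap A, compute g(0), g(1), … with moves {2, 4, 5, 6}:
g(0) = mex{} = 0
g(1) = mex{} = 0
g(2) = mex{0} = 1
g(3) = mex{0} = 1
g(4) = mex{0,1} = 2
g(5) = mex{0,1} = 2
g(6) = mex{0,1,2} = 3
g(7) = mex{0,1,2} = 3
So g(7) = 3.
Build the Grundy sequence for heap B with g(k) = mex{g(k−s) : s ∈ {3, 4}, s ≤ k}:
k:     0  1  2  3  4  5
g(k):  0  0  0  1  1  1
So g(5) = 1.
By the Sprague-Grundy theorem, the Grundy value of a sum of independent games is the XOR of the component values.
Combined value = 3 XOR 1 = 2.

2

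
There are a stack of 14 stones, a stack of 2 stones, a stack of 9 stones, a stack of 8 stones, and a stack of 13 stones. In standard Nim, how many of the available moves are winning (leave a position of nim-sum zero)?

Nim-sum: 14 ^ 2 ^ 9 ^ 8 ^ 13 = 0.
The nim-sum is already 0, so every move leaves a nonzero nim-sum — there are no winning moves.

0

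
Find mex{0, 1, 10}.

2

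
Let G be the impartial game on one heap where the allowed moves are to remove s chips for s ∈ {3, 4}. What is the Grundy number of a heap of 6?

2

Compute g(0), g(1), … for moves {3, 4}:
k:     0  1  2  3  4  5  6
g(k):  0  0  0  1  1  1  2
So g(6) = 2.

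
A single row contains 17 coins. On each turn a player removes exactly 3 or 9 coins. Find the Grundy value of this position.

1

Compute g(0), g(1), … for moves {3, 9}:
k:     0  1  2  3  4  5  6  7  8  9 10 11 12 13 14 15 16 17
g(k):  0  0  0  1  1  1  0  0  0  1  1  1  0  0  0  1  1  1
So g(17) = 1.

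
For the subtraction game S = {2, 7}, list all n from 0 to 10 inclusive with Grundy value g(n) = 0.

0, 1, 4, 5, 9, 10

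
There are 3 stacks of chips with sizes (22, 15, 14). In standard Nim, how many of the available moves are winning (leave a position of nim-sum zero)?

1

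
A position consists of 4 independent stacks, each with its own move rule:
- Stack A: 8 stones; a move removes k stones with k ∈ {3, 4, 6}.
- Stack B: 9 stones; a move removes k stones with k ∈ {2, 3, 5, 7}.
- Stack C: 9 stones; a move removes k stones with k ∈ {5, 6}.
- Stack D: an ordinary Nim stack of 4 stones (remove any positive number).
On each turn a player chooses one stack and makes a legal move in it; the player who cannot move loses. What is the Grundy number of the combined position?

7

Build the Grundy sequence for stack A with g(k) = mex{g(k−s) : s ∈ {3, 4, 6}, s ≤ k}:
g(0) = mex{} = 0
g(1) = mex{} = 0
g(2) = mex{} = 0
g(3) = mex{0} = 1
g(4) = mex{0} = 1
g(5) = mex{0} = 1
g(6) = mex{0,1} = 2
g(7) = mex{0,1} = 2
g(8) = mex{0,1} = 2
So g(8) = 2.
Grundy values for stack B (subtraction set {2, 3, 5, 7}):
k:     0  1  2  3  4  5  6  7  8  9
g(k):  0  0  1  1  2  2  3  3  4  0
So g(9) = 0.
For stack C, compute g(0), g(1), … with moves {5, 6}:
g(0) = mex{} = 0
g(1) = mex{} = 0
g(2) = mex{} = 0
g(3) = mex{} = 0
g(4) = mex{} = 0
g(5) = mex{0} = 1
g(6) = mex{0} = 1
g(7) = mex{0} = 1
g(8) = mex{0} = 1
g(9) = mex{0} = 1
So g(9) = 1.
Stack D is a plain Nim stack of size 4, so its Grundy value is 4.
The value of a disjunctive sum is the nim-sum of the parts.
Combined value = 2 ⊕ 0 ⊕ 1 ⊕ 4 = 7.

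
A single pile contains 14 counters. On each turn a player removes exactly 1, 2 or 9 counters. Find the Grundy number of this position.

1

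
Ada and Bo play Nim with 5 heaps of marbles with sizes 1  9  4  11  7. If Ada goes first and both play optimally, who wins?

In binary:
  0001  (1)
  1001  (9)
  0100  (4)
  1011  (11)
  0111  (7)
  ----
  0000  (0)
The nim-sum is 0, so this is a P-position: the player to move is in a losing position under optimal play; Ada is about to move from it and so loses — Bo wins.

Bo wins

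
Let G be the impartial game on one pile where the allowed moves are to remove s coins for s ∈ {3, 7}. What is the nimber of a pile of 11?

Build the Grundy sequence with g(k) = mex{g(k−s) : s ∈ {3, 7}, s ≤ k}:
g(0) = mex{} = 0
g(1) = mex{} = 0
g(2) = mex{} = 0
g(3) = mex{0} = 1
g(4) = mex{0} = 1
g(5) = mex{0} = 1
g(6) = mex{1} = 0
g(7) = mex{0,1} = 2
g(8) = mex{0,1} = 2
g(9) = mex{0} = 1
g(10) = mex{1,2} = 0
g(11) = mex{1,2} = 0
So g(11) = 0.

0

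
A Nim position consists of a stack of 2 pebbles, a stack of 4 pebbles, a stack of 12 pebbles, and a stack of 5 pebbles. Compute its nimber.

15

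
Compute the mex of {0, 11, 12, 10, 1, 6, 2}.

The values 0, 1, 2 are all present; 3 is the first non-negative integer missing from the set.

3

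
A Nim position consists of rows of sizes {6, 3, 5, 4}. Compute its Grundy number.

4

Compute the nim-sum pairwise:
6 ⊕ 3 = 5
5 ⊕ 5 = 0
0 ⊕ 4 = 4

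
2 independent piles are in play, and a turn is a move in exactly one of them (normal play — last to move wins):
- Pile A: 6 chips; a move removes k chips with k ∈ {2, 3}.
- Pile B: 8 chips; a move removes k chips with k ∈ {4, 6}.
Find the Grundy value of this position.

2

For pile A, compute g(0), g(1), … with moves {2, 3}:
k:     0  1  2  3  4  5  6
g(k):  0  0  1  1  2  0  0
So g(6) = 0.
Build the Grundy sequence for pile B with g(k) = mex{g(k−s) : s ∈ {4, 6}, s ≤ k}:
k:     0  1  2  3  4  5  6  7  8
g(k):  0  0  0  0  1  1  1  1  2
So g(8) = 2.
The value of a disjunctive sum is the nim-sum of the parts.
Combined value = 0 XOR 2 = 2.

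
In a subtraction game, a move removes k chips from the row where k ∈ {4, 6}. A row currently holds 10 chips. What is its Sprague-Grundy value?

0

Grundy values for subtraction set {4, 6}:
k:     0  1  2  3  4  5  6  7  8  9 10
g(k):  0  0  0  0  1  1  1  1  2  2  0
So g(10) = 0.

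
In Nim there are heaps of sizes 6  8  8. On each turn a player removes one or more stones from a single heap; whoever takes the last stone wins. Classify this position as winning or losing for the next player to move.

In binary:
  0110  (6)
  1000  (8)
  1000  (8)
  ----
  0110  (6)
The nim-sum is 6 ≠ 0, so this is an N-position: the player to move can win.

Winning position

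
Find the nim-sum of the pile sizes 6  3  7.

Compute the nim-sum pairwise:
6 XOR 3 = 5
5 XOR 7 = 2

2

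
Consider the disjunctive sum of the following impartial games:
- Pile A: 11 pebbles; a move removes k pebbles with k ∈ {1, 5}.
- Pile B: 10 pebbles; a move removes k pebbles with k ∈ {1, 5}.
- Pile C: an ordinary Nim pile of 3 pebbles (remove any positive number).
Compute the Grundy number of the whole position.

2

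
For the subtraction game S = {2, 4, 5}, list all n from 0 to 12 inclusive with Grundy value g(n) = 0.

Compute g(0), g(1), … for moves {2, 4, 5}:
g(0) = mex{} = 0
g(1) = mex{} = 0
g(2) = mex{0} = 1
g(3) = mex{0} = 1
g(4) = mex{0,1} = 2
g(5) = mex{0,1} = 2
g(6) = mex{0,1,2} = 3
g(7) = mex{1,2} = 0
g(8) = mex{1,2,3} = 0
g(9) = mex{0,2} = 1
g(10) = mex{0,2,3} = 1
g(11) = mex{0,1,3} = 2
g(12) = mex{0,1} = 2
The P-positions (g = 0) in 0..12 are 0, 1, 7, 8.

0, 1, 7, 8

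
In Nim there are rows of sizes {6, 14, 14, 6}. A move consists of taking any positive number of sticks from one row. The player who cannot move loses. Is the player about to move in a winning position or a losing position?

Losing position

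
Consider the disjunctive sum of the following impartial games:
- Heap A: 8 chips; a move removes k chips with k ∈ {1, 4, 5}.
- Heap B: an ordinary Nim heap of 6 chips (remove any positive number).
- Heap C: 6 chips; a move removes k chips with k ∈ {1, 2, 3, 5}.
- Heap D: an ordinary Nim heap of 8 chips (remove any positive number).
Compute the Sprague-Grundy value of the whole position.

12

Grundy values for heap A (subtraction set {1, 4, 5}):
g(0) = mex{} = 0
g(1) = mex{0} = 1
g(2) = mex{1} = 0
g(3) = mex{0} = 1
g(4) = mex{0,1} = 2
g(5) = mex{0,1,2} = 3
g(6) = mex{0,1,3} = 2
g(7) = mex{0,1,2} = 3
g(8) = mex{1,2,3} = 0
So g(8) = 0.
Heap B is a plain Nim heap of size 6, so its Grundy value is 6.
Grundy values for heap C (subtraction set {1, 2, 3, 5}):
g(0) = mex{} = 0
g(1) = mex{0} = 1
g(2) = mex{0,1} = 2
g(3) = mex{0,1,2} = 3
g(4) = mex{1,2,3} = 0
g(5) = mex{0,2,3} = 1
g(6) = mex{0,1,3} = 2
So g(6) = 2.
Heap D is a plain Nim heap of size 8, so its Grundy value is 8.
By the Sprague-Grundy theorem, the Grundy value of a sum of independent games is the XOR of the component values.
Combined value = 0 ⊕ 6 ⊕ 2 ⊕ 8 = 12.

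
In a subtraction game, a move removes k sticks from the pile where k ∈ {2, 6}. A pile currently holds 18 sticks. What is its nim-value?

1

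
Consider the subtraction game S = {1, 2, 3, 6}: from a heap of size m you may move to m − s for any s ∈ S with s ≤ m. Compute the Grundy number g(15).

Grundy values for subtraction set {1, 2, 3, 6}:
k:     0  1  2  3  4  5  6  7  8  9 10 11 12 13 14 15
g(k):  0  1  2  3  0  1  2  3  0  1  2  3  0  1  2  3
So g(15) = 3.

3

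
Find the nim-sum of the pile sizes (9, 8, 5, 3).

7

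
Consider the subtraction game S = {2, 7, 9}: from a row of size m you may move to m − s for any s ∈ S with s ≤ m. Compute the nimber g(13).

2

Grundy values for subtraction set {2, 7, 9}:
k:     0  1  2  3  4  5  6  7  8  9 10 11 12 13
g(k):  0  0  1  1  0  0  1  1  2  2  3  3  2  2
So g(13) = 2.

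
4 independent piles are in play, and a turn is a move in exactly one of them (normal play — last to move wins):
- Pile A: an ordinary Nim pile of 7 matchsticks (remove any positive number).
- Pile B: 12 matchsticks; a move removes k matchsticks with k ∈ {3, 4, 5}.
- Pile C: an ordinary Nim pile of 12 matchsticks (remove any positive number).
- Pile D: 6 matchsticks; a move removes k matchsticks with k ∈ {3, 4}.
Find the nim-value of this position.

Pile A is a plain Nim pile of size 7, so its Grundy value is 7.
Grundy values for pile B (subtraction set {3, 4, 5}):
g(0) = mex{} = 0
g(1) = mex{} = 0
g(2) = mex{} = 0
g(3) = mex{0} = 1
g(4) = mex{0} = 1
g(5) = mex{0} = 1
g(6) = mex{0,1} = 2
g(7) = mex{0,1} = 2
g(8) = mex{1} = 0
g(9) = mex{1,2} = 0
g(10) = mex{1,2} = 0
g(11) = mex{0,2} = 1
g(12) = mex{0,2} = 1
So g(12) = 1.
Pile C is a plain Nim pile of size 12, so its Grundy value is 12.
Build the Grundy sequence for pile D with g(k) = mex{g(k−s) : s ∈ {3, 4}, s ≤ k}:
k:     0  1  2  3  4  5  6
g(k):  0  0  0  1  1  1  2
So g(6) = 2.
The value of a disjunctive sum is the nim-sum of the parts.
Combined value = 7 ⊕ 1 ⊕ 12 ⊕ 2 = 8.

8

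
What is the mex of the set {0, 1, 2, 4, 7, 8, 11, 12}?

The values 0, 1, 2 are all present; 3 is the first non-negative integer missing from the set.

3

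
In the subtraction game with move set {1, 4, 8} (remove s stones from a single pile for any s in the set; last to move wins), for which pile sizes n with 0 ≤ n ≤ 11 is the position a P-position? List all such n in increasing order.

0, 2, 5, 7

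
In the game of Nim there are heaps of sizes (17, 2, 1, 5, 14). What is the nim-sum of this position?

25

Compute the nim-sum pairwise:
17 ⊕ 2 = 19
19 ⊕ 1 = 18
18 ⊕ 5 = 23
23 ⊕ 14 = 25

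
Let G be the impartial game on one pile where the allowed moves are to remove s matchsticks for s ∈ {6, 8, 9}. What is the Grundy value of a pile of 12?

Build the Grundy sequence with g(k) = mex{g(k−s) : s ∈ {6, 8, 9}, s ≤ k}:
k:     0  1  2  3  4  5  6  7  8  9 10 11 12
g(k):  0  0  0  0  0  0  1  1  1  1  1  1  2
So g(12) = 2.

2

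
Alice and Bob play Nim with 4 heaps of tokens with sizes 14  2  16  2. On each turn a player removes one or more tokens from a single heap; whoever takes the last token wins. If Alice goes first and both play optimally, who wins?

Alice wins

Write each in binary and XOR column by column:
  01110  (14)
  00010  (2)
  10000  (16)
  00010  (2)
  -----
  11110  (30)
The nim-sum is 30 ≠ 0, so this is an N-position: the player to move can win; Alice has a winning move.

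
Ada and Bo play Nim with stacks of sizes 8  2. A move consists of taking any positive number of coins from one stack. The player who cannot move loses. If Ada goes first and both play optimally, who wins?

In binary:
  1000  (8)
  0010  (2)
  ----
  1010  (10)
The nim-sum is 10 ≠ 0, so this is an N-position: the player to move can win; Ada has a winning move.

Ada wins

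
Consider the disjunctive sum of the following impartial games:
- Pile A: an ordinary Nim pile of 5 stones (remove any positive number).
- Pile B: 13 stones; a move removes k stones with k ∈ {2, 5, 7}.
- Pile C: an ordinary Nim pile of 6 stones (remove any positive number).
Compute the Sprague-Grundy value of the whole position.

Pile A is a plain Nim pile of size 5, so its Grundy value is 5.
Build the Grundy sequence for pile B with g(k) = mex{g(k−s) : s ∈ {2, 5, 7}, s ≤ k}:
k:     0  1  2  3  4  5  6  7  8  9 10 11 12 13
g(k):  0  0  1  1  0  2  1  3  2  2  0  3  1  0
So g(13) = 0.
Pile C is a plain Nim pile of size 6, so its Grundy value is 6.
The value of a disjunctive sum is the nim-sum of the parts.
Combined value = 5 XOR 0 XOR 6 = 3.

3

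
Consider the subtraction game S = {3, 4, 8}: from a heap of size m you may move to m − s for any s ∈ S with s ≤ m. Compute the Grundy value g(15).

1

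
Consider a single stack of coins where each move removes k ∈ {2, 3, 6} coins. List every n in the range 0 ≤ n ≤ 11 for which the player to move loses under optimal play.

Grundy values for subtraction set {2, 3, 6}:
k:     0  1  2  3  4  5  6  7  8  9 10 11
g(k):  0  0  1  1  2  0  3  1  2  0  0  1
The P-positions (g = 0) in 0..11 are 0, 1, 5, 9, 10.

0, 1, 5, 9, 10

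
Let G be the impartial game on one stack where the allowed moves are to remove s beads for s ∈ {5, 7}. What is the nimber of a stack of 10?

2

Grundy values for subtraction set {5, 7}:
k:     0  1  2  3  4  5  6  7  8  9 10
g(k):  0  0  0  0  0  1  1  1  1  1  2
So g(10) = 2.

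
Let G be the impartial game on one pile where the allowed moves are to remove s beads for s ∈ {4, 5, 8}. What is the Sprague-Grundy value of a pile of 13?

0

Grundy values for subtraction set {4, 5, 8}:
k:     0  1  2  3  4  5  6  7  8  9 10 11 12 13
g(k):  0  0  0  0  1  1  1  1  2  2  2  2  0  0
So g(13) = 0.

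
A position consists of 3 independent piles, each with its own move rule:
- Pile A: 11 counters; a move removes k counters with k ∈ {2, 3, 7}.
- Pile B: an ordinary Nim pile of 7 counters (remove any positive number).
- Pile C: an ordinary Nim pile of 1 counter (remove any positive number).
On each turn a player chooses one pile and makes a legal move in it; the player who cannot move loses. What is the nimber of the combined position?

6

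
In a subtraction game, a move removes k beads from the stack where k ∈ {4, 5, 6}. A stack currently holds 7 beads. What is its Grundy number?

Compute g(0), g(1), … for moves {4, 5, 6}:
k:     0  1  2  3  4  5  6  7
g(k):  0  0  0  0  1  1  1  1
So g(7) = 1.

1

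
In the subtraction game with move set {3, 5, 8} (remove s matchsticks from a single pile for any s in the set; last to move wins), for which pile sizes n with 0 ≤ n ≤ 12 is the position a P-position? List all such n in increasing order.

Grundy values for subtraction set {3, 5, 8}:
k:     0  1  2  3  4  5  6  7  8  9 10 11 12
g(k):  0  0  0  1  1  1  2  2  2  3  3  0  0
The P-positions (g = 0) in 0..12 are 0, 1, 2, 11, 12.

0, 1, 2, 11, 12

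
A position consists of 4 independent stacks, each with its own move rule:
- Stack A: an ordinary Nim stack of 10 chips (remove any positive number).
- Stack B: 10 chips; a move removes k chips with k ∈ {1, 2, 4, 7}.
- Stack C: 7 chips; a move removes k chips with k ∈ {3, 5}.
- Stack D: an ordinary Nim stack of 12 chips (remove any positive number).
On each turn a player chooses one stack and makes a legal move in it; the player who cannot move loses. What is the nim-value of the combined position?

Stack A is a plain Nim stack of size 10, so its Grundy value is 10.
For stack B, compute g(0), g(1), … with moves {1, 2, 4, 7}:
g(0) = mex{} = 0
g(1) = mex{0} = 1
g(2) = mex{0,1} = 2
g(3) = mex{1,2} = 0
g(4) = mex{0,2} = 1
g(5) = mex{0,1} = 2
g(6) = mex{1,2} = 0
g(7) = mex{0,2} = 1
g(8) = mex{0,1} = 2
g(9) = mex{1,2} = 0
g(10) = mex{0,2} = 1
So g(10) = 1.
Build the Grundy sequence for stack C with g(k) = mex{g(k−s) : s ∈ {3, 5}, s ≤ k}:
g(0) = mex{} = 0
g(1) = mex{} = 0
g(2) = mex{} = 0
g(3) = mex{0} = 1
g(4) = mex{0} = 1
g(5) = mex{0} = 1
g(6) = mex{0,1} = 2
g(7) = mex{0,1} = 2
So g(7) = 2.
Stack D is a plain Nim stack of size 12, so its Grundy value is 12.
The value of a disjunctive sum is the nim-sum of the parts.
Combined value = 10 ⊕ 1 ⊕ 2 ⊕ 12 = 5.

5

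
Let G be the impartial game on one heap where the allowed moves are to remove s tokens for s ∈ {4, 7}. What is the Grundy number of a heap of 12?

0

Compute g(0), g(1), … for moves {4, 7}:
k:     0  1  2  3  4  5  6  7  8  9 10 11 12
g(k):  0  0  0  0  1  1  1  1  2  2  2  0  0
So g(12) = 0.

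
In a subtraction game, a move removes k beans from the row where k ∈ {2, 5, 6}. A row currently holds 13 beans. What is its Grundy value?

Compute g(0), g(1), … for moves {2, 5, 6}:
k:     0  1  2  3  4  5  6  7  8  9 10 11 12 13
g(k):  0  0  1  1  0  2  1  3  0  2  1  0  0  1
So g(13) = 1.

1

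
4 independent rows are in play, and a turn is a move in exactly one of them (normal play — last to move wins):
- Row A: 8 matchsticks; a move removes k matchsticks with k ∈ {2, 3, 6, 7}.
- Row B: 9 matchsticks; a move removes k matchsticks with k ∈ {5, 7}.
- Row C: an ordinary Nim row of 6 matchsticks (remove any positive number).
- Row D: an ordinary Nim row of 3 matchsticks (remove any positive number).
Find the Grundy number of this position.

6

Build the Grundy sequence for row A with g(k) = mex{g(k−s) : s ∈ {2, 3, 6, 7}, s ≤ k}:
g(0) = mex{} = 0
g(1) = mex{} = 0
g(2) = mex{0} = 1
g(3) = mex{0} = 1
g(4) = mex{0,1} = 2
g(5) = mex{1} = 0
g(6) = mex{0,1,2} = 3
g(7) = mex{0,2} = 1
g(8) = mex{0,1,3} = 2
So g(8) = 2.
Build the Grundy sequence for row B with g(k) = mex{g(k−s) : s ∈ {5, 7}, s ≤ k}:
g(0) = mex{} = 0
g(1) = mex{} = 0
g(2) = mex{} = 0
g(3) = mex{} = 0
g(4) = mex{} = 0
g(5) = mex{0} = 1
g(6) = mex{0} = 1
g(7) = mex{0} = 1
g(8) = mex{0} = 1
g(9) = mex{0} = 1
So g(9) = 1.
Row C is a plain Nim row of size 6, so its Grundy value is 6.
Row D is a plain Nim row of size 3, so its Grundy value is 3.
The value of a disjunctive sum is the nim-sum of the parts.
Combined value = 2 XOR 1 XOR 6 XOR 3 = 6.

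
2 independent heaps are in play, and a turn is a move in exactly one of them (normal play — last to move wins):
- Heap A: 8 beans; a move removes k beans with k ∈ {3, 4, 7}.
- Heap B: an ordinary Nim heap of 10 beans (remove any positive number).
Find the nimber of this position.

Build the Grundy sequence for heap A with g(k) = mex{g(k−s) : s ∈ {3, 4, 7}, s ≤ k}:
k:     0  1  2  3  4  5  6  7  8
g(k):  0  0  0  1  1  1  2  2  2
So g(8) = 2.
Heap B is a plain Nim heap of size 10, so its Grundy value is 10.
By the Sprague-Grundy theorem, the Grundy value of a sum of independent games is the XOR of the component values.
Combined value = 2 XOR 10 = 8.

8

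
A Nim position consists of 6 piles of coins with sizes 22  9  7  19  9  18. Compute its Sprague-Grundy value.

16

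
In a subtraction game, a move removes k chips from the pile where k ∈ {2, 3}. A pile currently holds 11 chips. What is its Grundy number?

0

Grundy values for subtraction set {2, 3}:
k:     0  1  2  3  4  5  6  7  8  9 10 11
g(k):  0  0  1  1  2  0  0  1  1  2  0  0
So g(11) = 0.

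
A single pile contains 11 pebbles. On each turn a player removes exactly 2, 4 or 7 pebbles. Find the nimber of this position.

Compute g(0), g(1), … for moves {2, 4, 7}:
g(0) = mex{} = 0
g(1) = mex{} = 0
g(2) = mex{0} = 1
g(3) = mex{0} = 1
g(4) = mex{0,1} = 2
g(5) = mex{0,1} = 2
g(6) = mex{1,2} = 0
g(7) = mex{0,1,2} = 3
g(8) = mex{0,2} = 1
g(9) = mex{1,2,3} = 0
g(10) = mex{0,1} = 2
g(11) = mex{0,2,3} = 1
So g(11) = 1.

1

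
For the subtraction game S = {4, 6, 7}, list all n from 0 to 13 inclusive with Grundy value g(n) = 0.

0, 1, 2, 3, 11, 12, 13

Compute g(0), g(1), … for moves {4, 6, 7}:
g(0) = mex{} = 0
g(1) = mex{} = 0
g(2) = mex{} = 0
g(3) = mex{} = 0
g(4) = mex{0} = 1
g(5) = mex{0} = 1
g(6) = mex{0} = 1
g(7) = mex{0} = 1
g(8) = mex{0,1} = 2
g(9) = mex{0,1} = 2
g(10) = mex{0,1} = 2
g(11) = mex{1} = 0
g(12) = mex{1,2} = 0
g(13) = mex{1,2} = 0
The P-positions (g = 0) in 0..13 are 0, 1, 2, 3, 11, 12, 13.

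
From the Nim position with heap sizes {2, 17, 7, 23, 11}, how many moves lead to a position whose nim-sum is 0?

Nim-sum: 2 ⊕ 17 ⊕ 7 ⊕ 23 ⊕ 11 = 8.
The overall nim-sum is X = 8. A heap of size p has a winning move iff p XOR X < p (reduce it to p XOR X).
  2: 2 XOR 8 = 10 ≥ 2 — no move.
  17: 17 XOR 8 = 25 ≥ 17 — no move.
  7: 7 XOR 8 = 15 ≥ 7 — no move.
  23: 23 XOR 8 = 31 ≥ 23 — no move.
  11: 11 XOR 8 = 3 < 11 — winning move (to 3).
That gives 1 winning move.

1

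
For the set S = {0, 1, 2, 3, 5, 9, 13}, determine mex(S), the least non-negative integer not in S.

The values 0, 1, 2, 3 are all present; 4 is the first non-negative integer missing from the set.

4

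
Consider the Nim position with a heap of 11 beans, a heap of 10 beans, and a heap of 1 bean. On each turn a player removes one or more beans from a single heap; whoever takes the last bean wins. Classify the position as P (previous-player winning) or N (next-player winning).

P-position

Compute the nim-sum pairwise:
11 ^ 10 = 1
1 ^ 1 = 0
The nim-sum is 0, so this is a P-position: the player to move is in a losing position under optimal play.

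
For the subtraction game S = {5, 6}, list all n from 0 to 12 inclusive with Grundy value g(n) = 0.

0, 1, 2, 3, 4, 11, 12

Build the Grundy sequence with g(k) = mex{g(k−s) : s ∈ {5, 6}, s ≤ k}:
k:     0  1  2  3  4  5  6  7  8  9 10 11 12
g(k):  0  0  0  0  0  1  1  1  1  1  2  0  0
The P-positions (g = 0) in 0..12 are 0, 1, 2, 3, 4, 11, 12.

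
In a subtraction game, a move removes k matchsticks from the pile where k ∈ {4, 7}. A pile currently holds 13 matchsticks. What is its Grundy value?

0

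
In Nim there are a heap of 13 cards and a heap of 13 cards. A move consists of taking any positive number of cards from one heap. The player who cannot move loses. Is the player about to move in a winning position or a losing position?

Losing position

Compute the nim-sum pairwise:
13 ^ 13 = 0
The nim-sum is 0, so this is a P-position: the player to move is in a losing position under optimal play.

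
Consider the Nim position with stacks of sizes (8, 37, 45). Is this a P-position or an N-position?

P-position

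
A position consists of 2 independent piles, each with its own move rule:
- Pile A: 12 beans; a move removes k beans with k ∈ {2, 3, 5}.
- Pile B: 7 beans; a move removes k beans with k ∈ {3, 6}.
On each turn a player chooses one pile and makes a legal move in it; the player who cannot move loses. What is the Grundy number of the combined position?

For pile A, compute g(0), g(1), … with moves {2, 3, 5}:
k:     0  1  2  3  4  5  6  7  8  9 10 11 12
g(k):  0  0  1  1  2  2  3  0  0  1  1  2  2
So g(12) = 2.
Build the Grundy sequence for pile B with g(k) = mex{g(k−s) : s ∈ {3, 6}, s ≤ k}:
g(0) = mex{} = 0
g(1) = mex{} = 0
g(2) = mex{} = 0
g(3) = mex{0} = 1
g(4) = mex{0} = 1
g(5) = mex{0} = 1
g(6) = mex{0,1} = 2
g(7) = mex{0,1} = 2
So g(7) = 2.
By the Sprague-Grundy theorem, the Grundy value of a sum of independent games is the XOR of the component values.
Combined value = 2 XOR 2 = 0.

0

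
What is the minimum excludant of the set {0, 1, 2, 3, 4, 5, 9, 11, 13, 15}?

The values 0, 1, 2, 3, 4, 5 are all present; 6 is the first non-negative integer missing from the set.

6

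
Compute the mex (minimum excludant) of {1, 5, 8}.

0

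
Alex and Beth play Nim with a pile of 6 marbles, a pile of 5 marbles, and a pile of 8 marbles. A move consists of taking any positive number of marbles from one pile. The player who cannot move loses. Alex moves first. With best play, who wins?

Compute the nim-sum pairwise:
6 ^ 5 = 3
3 ^ 8 = 11
The nim-sum is 11 ≠ 0, so this is an N-position: the player to move can win; Alex has a winning move.

Alex wins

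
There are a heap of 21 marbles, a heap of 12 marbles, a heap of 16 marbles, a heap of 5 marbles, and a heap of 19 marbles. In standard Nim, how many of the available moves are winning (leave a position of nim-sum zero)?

3

Nim-sum: 21 XOR 12 XOR 16 XOR 5 XOR 19 = 31.
The overall nim-sum is X = 31. A heap of size p has a winning move iff p XOR X < p (reduce it to p XOR X).
  21: 21 XOR 31 = 10 < 21 — winning move (to 10).
  12: 12 XOR 31 = 19 ≥ 12 — no move.
  16: 16 XOR 31 = 15 < 16 — winning move (to 15).
  5: 5 XOR 31 = 26 ≥ 5 — no move.
  19: 19 XOR 31 = 12 < 19 — winning move (to 12).
That gives 3 winning moves.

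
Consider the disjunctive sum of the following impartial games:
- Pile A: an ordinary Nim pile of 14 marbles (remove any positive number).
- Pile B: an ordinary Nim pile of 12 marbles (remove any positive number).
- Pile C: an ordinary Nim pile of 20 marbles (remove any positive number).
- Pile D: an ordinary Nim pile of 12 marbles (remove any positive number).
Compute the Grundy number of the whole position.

Pile A is a plain Nim pile of size 14, so its Grundy value is 14.
Pile B is a plain Nim pile of size 12, so its Grundy value is 12.
Pile C is a plain Nim pile of size 20, so its Grundy value is 20.
Pile D is a plain Nim pile of size 12, so its Grundy value is 12.
The value of a disjunctive sum is the nim-sum of the parts.
Combined value = 14 XOR 12 XOR 20 XOR 12 = 26.

26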